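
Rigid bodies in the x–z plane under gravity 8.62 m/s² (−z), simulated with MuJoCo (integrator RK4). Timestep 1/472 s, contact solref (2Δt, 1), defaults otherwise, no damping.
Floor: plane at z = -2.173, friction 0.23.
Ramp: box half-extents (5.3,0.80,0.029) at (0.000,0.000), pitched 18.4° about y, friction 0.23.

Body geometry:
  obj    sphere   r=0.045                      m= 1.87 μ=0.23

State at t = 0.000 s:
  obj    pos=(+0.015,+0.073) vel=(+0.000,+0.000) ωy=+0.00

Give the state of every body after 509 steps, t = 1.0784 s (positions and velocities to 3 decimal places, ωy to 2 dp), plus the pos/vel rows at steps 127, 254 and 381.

State at t = 1.0784 s:
  obj    pos=(+1.087,-0.284) vel=(+1.989,-0.662) ωy=+46.57

Key-timestep trajectory:
   step    t(s)  obj.x    obj.z    obj.vx   obj.vz 
    127  0.2691   +0.082  +0.051  +0.496  -0.165
    254  0.5381   +0.282  -0.016  +0.992  -0.330
    381  0.8072   +0.616  -0.127  +1.489  -0.495


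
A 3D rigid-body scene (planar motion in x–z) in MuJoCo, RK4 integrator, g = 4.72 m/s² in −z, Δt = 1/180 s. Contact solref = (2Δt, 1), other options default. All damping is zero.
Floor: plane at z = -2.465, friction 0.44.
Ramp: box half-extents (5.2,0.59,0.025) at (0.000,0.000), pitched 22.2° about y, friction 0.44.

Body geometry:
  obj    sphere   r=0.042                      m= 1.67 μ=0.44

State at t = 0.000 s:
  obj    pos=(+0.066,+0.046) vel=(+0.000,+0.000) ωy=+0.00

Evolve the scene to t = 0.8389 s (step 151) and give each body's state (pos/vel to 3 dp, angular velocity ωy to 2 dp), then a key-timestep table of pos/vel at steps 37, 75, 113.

State at t = 0.8389 s:
  obj    pos=(+0.481,-0.124) vel=(+0.989,-0.404) ωy=+25.44

Key-timestep trajectory:
   step    t(s)  obj.x    obj.z    obj.vx   obj.vz 
     37  0.2056   +0.091  +0.035  +0.242  -0.099
     75  0.4167   +0.168  +0.004  +0.491  -0.201
    113  0.6278   +0.298  -0.049  +0.740  -0.302


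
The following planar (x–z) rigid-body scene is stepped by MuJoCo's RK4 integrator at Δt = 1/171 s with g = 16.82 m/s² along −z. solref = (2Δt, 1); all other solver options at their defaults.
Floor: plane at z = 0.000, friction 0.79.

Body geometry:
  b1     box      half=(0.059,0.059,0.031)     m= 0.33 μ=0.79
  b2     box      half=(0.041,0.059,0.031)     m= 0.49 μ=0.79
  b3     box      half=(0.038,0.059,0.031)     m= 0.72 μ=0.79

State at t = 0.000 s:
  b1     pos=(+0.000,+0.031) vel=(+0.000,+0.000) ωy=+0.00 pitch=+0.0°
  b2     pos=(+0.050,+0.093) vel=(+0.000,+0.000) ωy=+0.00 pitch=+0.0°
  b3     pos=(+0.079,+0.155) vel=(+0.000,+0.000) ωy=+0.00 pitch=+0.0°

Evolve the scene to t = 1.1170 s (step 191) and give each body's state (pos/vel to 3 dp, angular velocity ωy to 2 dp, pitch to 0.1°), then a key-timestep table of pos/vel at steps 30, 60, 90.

State at t = 1.1170 s:
  b1     pos=(+0.000,+0.031) vel=(+0.000,+0.000) ωy=+0.00 pitch=+0.0°
  b2     pos=(+0.094,+0.041) vel=(+0.000,+0.000) ωy=+0.00 pitch=+90.0°
  b3     pos=(+0.183,+0.038) vel=(+0.000,+0.000) ωy=+0.00 pitch=+90.0°

Key-timestep trajectory:
   step    t(s)  b1.x    b1.z    b1.vx   b1.vz   b2.x    b2.z    b2.vx   b2.vz   b3.x    b3.z    b3.vx   b3.vz 
     30  0.1754   +0.000  +0.031  -0.003  +0.001   +0.066  +0.093  +0.252  -0.054   +0.123  +0.132  +0.577  -0.530
     60  0.3509   +0.000  +0.031  +0.000  +0.000   +0.093  +0.041  +0.060  -0.022   +0.204  +0.048  +0.118  +0.026
     90  0.5263   +0.000  +0.031  +0.000  +0.000   +0.094  +0.041  +0.000  +0.000   +0.193  +0.044  -0.301  -0.150


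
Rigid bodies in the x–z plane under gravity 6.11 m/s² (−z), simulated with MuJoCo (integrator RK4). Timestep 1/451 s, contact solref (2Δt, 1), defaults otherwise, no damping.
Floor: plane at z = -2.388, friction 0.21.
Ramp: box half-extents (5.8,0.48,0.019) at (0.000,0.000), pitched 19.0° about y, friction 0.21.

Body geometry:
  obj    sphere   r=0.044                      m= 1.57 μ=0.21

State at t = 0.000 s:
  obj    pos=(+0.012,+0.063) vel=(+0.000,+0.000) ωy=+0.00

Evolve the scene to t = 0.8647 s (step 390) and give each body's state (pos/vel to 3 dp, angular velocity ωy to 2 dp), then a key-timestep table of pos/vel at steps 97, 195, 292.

State at t = 0.8647 s:
  obj    pos=(+0.514,-0.110) vel=(+1.162,-0.400) ωy=+27.92

Key-timestep trajectory:
   step    t(s)  obj.x    obj.z    obj.vx   obj.vz 
     97  0.2151   +0.043  +0.052  +0.289  -0.100
    195  0.4324   +0.137  +0.019  +0.581  -0.200
    292  0.6475   +0.294  -0.034  +0.870  -0.300


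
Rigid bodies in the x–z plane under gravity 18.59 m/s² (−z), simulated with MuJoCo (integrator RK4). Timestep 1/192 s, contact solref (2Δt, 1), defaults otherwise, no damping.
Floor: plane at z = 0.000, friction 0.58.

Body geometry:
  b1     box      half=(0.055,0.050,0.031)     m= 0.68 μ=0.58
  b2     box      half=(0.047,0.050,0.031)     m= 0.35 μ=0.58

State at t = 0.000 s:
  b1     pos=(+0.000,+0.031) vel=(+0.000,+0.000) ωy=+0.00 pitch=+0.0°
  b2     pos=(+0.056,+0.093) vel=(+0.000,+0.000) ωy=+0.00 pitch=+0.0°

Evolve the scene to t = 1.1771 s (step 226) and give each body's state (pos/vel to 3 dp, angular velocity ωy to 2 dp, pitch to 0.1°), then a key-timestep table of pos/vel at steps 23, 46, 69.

State at t = 1.1771 s:
  b1     pos=(+0.000,+0.031) vel=(+0.000,+0.000) ωy=+0.00 pitch=+0.0°
  b2     pos=(+0.098,+0.047) vel=(+0.000,+0.000) ωy=+0.00 pitch=+90.0°

Key-timestep trajectory:
   step    t(s)  b1.x    b1.z    b1.vx   b1.vz   b2.x    b2.z    b2.vx   b2.vz 
     23  0.1198   +0.000  +0.031  +0.000  +0.000   +0.059  +0.093  +0.062  -0.007
     46  0.2396   +0.000  +0.031  +0.000  +0.000   +0.080  +0.081  +0.315  -0.403
     69  0.3594   +0.000  +0.031  +0.000  +0.000   +0.102  +0.049  -0.131  -0.068


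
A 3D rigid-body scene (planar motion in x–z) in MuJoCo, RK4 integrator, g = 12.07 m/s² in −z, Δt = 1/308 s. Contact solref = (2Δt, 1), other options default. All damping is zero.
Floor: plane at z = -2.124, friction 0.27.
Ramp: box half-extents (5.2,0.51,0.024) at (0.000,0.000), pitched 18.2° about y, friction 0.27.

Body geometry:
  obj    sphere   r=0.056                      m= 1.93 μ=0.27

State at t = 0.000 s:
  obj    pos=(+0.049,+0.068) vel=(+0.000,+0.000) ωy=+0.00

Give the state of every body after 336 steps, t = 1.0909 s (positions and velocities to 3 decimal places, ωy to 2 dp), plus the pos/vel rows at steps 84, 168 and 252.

State at t = 1.0909 s:
  obj    pos=(+1.571,-0.432) vel=(+2.791,-0.918) ωy=+52.45

Key-timestep trajectory:
   step    t(s)  obj.x    obj.z    obj.vx   obj.vz 
     84  0.2727   +0.144  +0.037  +0.698  -0.229
    168  0.5455   +0.430  -0.057  +1.395  -0.459
    252  0.8182   +0.905  -0.213  +2.093  -0.688


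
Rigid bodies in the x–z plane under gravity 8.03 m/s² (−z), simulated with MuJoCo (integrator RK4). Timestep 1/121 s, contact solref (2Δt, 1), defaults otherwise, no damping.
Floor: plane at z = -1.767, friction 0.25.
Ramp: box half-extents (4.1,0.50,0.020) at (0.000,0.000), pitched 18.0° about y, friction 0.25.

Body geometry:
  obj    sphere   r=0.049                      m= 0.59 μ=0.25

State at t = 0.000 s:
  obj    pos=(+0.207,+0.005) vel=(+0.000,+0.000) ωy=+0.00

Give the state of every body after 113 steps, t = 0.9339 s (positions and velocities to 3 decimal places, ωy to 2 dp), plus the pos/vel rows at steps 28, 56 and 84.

State at t = 0.9339 s:
  obj    pos=(+0.942,-0.234) vel=(+1.574,-0.512) ωy=+33.77

Key-timestep trajectory:
   step    t(s)  obj.x    obj.z    obj.vx   obj.vz 
     28  0.2314   +0.252  -0.009  +0.390  -0.127
     56  0.4628   +0.388  -0.053  +0.780  -0.254
     84  0.6942   +0.613  -0.127  +1.170  -0.380


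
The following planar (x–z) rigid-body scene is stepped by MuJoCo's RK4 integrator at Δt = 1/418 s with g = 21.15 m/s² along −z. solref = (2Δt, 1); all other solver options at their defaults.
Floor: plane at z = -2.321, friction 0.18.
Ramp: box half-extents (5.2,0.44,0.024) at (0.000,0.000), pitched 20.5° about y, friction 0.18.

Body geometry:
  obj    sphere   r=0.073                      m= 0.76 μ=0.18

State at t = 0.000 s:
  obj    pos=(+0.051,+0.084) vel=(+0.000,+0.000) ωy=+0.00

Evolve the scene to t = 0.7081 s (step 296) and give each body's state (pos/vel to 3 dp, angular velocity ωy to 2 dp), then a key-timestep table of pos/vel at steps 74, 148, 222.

State at t = 0.7081 s:
  obj    pos=(+1.294,-0.380) vel=(+3.509,-1.312) ωy=+51.31

Key-timestep trajectory:
   step    t(s)  obj.x    obj.z    obj.vx   obj.vz 
     74  0.1770   +0.129  +0.055  +0.877  -0.328
    148  0.3541   +0.362  -0.032  +1.755  -0.656
    222  0.5311   +0.750  -0.177  +2.632  -0.984


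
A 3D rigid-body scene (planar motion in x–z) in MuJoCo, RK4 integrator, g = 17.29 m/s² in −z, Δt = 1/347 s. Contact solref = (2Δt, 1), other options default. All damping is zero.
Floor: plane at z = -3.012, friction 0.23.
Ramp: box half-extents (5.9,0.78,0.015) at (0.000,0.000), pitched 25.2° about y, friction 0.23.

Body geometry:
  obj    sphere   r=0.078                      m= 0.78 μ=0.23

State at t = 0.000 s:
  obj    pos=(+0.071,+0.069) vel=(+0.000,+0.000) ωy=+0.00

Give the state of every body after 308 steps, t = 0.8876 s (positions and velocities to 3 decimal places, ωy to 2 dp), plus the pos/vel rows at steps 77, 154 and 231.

State at t = 0.8876 s:
  obj    pos=(+1.946,-0.813) vel=(+4.223,-1.987) ωy=+59.83

Key-timestep trajectory:
   step    t(s)  obj.x    obj.z    obj.vx   obj.vz 
     77  0.2219   +0.188  +0.014  +1.056  -0.497
    154  0.4438   +0.540  -0.151  +2.112  -0.994
    231  0.6657   +1.126  -0.427  +3.168  -1.491


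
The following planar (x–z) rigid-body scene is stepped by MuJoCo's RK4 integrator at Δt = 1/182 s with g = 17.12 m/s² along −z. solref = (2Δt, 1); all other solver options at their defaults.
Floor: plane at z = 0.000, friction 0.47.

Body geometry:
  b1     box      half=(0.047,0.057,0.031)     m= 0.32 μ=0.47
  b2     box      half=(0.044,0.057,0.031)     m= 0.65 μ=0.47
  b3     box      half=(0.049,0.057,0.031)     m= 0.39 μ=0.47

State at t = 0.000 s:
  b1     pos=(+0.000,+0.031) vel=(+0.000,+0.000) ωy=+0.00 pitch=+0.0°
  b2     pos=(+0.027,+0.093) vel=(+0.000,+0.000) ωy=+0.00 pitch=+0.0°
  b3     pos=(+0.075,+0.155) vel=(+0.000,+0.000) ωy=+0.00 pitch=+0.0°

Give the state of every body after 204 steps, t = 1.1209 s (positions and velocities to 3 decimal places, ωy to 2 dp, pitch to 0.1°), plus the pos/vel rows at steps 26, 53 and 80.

State at t = 1.1209 s:
  b1     pos=(+0.000,+0.031) vel=(+0.000,+0.000) ωy=+0.00 pitch=+0.0°
  b2     pos=(+0.026,+0.093) vel=(+0.000,+0.000) ωy=+0.00 pitch=+0.0°
  b3     pos=(+0.102,+0.049) vel=(+0.000,+0.000) ωy=+0.00 pitch=+90.0°

Key-timestep trajectory:
   step    t(s)  b1.x    b1.z    b1.vx   b1.vz   b2.x    b2.z    b2.vx   b2.vz   b3.x    b3.z    b3.vx   b3.vz 
     26  0.1429   +0.000  +0.031  -0.001  +0.000   +0.027  +0.093  -0.002  +0.000   +0.089  +0.149  +0.249  -0.164
     53  0.2912   +0.000  +0.031  +0.000  +0.000   +0.027  +0.093  +0.000  +0.000   +0.126  +0.055  +0.053  +0.149
     80  0.4396   +0.000  +0.031  +0.000  +0.000   +0.027  +0.093  +0.000  +0.000   +0.120  +0.056  -0.184  -0.041


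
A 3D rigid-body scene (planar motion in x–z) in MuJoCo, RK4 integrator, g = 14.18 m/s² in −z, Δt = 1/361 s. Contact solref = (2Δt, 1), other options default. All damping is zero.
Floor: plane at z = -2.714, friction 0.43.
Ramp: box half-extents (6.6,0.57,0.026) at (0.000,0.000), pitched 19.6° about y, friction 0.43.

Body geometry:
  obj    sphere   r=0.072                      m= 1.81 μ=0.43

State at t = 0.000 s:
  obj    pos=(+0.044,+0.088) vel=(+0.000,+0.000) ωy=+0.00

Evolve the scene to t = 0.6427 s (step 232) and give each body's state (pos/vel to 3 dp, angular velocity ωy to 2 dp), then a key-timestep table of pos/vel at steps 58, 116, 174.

State at t = 0.6427 s:
  obj    pos=(+0.705,-0.147) vel=(+2.057,-0.732) ωy=+30.32

Key-timestep trajectory:
   step    t(s)  obj.x    obj.z    obj.vx   obj.vz 
     58  0.1607   +0.085  +0.074  +0.514  -0.183
    116  0.3213   +0.209  +0.029  +1.029  -0.366
    174  0.4820   +0.416  -0.044  +1.543  -0.549


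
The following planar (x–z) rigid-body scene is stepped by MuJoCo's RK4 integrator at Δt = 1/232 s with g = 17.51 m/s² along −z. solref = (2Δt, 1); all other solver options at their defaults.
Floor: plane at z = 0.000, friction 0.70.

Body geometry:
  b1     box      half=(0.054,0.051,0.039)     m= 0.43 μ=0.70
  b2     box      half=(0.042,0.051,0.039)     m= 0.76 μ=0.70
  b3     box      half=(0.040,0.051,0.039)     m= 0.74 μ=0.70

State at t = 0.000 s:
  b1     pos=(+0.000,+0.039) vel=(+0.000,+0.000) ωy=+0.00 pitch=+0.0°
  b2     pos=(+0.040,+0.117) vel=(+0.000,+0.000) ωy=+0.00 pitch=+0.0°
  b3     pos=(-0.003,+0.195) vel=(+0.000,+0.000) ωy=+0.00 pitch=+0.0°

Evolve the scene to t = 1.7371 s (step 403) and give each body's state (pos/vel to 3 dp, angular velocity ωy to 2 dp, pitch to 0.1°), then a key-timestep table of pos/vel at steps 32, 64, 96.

State at t = 1.7371 s:
  b1     pos=(+0.000,+0.039) vel=(+0.000,+0.000) ωy=+0.00 pitch=+0.0°
  b2     pos=(+0.040,+0.117) vel=(+0.000,+0.000) ωy=+0.00 pitch=+0.1°
  b3     pos=(-0.113,+0.039) vel=(+0.000,+0.000) ωy=+0.00 pitch=+180.0°

Key-timestep trajectory:
   step    t(s)  b1.x    b1.z    b1.vx   b1.vz   b2.x    b2.z    b2.vx   b2.vz   b3.x    b3.z    b3.vx   b3.vz 
     32  0.1379   +0.000  +0.039  +0.000  +0.000   +0.040  +0.117  +0.001  +0.000   -0.007  +0.194  -0.086  -0.012
     64  0.2759   +0.000  +0.039  +0.000  +0.000   +0.040  +0.117  +0.000  +0.001   -0.041  +0.165  -0.369  -0.844
     96  0.4138   +0.000  +0.039  +0.000  +0.000   +0.040  +0.117  +0.000  +0.000   -0.110  +0.064  -0.563  -1.320


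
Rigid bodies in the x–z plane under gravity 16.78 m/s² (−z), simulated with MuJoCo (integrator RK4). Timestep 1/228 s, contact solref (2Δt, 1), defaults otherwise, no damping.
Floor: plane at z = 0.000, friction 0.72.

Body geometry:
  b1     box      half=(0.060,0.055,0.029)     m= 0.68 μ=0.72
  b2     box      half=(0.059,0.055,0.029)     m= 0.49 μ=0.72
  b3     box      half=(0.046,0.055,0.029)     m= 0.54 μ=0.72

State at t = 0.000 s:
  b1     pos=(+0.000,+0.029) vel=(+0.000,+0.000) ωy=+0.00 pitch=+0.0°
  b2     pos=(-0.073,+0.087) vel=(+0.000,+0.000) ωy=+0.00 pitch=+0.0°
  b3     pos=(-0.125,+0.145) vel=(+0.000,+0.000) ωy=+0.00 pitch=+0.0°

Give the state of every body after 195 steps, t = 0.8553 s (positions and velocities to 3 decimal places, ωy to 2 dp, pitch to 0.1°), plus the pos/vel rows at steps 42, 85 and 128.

State at t = 0.8553 s:
  b1     pos=(+0.000,+0.029) vel=(+0.000,+0.000) ωy=+0.00 pitch=+0.0°
  b2     pos=(-0.132,+0.059) vel=(+0.000,+0.000) ωy=+0.00 pitch=-90.0°
  b3     pos=(-0.218,+0.046) vel=(+0.000,+0.000) ωy=+0.00 pitch=-90.0°

Key-timestep trajectory:
   step    t(s)  b1.x    b1.z    b1.vx   b1.vz   b2.x    b2.z    b2.vx   b2.vz   b3.x    b3.z    b3.vx   b3.vz 
     42  0.1842   +0.000  +0.029  +0.000  +0.000   -0.107  +0.066  -0.282  -0.005   -0.193  +0.054  -0.287  +0.017
     85  0.3728   +0.000  +0.029  +0.000  +0.000   -0.145  +0.064  +0.072  -0.019   -0.217  +0.046  +0.151  +0.038
    128  0.5614   +0.000  +0.029  +0.000  +0.000   -0.135  +0.059  -0.091  +0.080   -0.218  +0.046  +0.000  +0.000


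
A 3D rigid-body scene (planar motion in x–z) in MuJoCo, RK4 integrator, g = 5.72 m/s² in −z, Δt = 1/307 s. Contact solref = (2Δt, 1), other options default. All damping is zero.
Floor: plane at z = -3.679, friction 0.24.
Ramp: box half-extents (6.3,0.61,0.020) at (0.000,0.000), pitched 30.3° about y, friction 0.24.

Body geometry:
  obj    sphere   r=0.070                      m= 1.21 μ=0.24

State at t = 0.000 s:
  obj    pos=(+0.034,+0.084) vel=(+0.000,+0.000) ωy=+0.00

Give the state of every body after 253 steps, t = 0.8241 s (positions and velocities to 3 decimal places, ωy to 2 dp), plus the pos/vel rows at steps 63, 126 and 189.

State at t = 0.8241 s:
  obj    pos=(+0.639,-0.269) vel=(+1.467,-0.857) ωy=+24.26

Key-timestep trajectory:
   step    t(s)  obj.x    obj.z    obj.vx   obj.vz 
     63  0.2052   +0.072  +0.062  +0.365  -0.213
    126  0.4104   +0.184  -0.003  +0.731  -0.427
    189  0.6156   +0.371  -0.113  +1.096  -0.640


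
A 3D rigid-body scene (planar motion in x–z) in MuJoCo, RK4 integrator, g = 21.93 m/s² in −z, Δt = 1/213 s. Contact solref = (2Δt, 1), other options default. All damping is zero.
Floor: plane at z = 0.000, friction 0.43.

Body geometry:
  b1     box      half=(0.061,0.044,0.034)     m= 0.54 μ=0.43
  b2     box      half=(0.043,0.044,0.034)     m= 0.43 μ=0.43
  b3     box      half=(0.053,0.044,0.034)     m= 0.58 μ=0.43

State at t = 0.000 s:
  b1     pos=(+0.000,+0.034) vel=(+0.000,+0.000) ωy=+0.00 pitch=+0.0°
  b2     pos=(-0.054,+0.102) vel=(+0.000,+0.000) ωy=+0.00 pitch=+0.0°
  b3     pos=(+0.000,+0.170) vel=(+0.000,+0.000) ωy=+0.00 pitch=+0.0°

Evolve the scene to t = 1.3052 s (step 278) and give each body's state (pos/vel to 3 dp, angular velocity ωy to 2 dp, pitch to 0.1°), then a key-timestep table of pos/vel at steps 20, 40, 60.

State at t = 1.3052 s:
  b1     pos=(+0.000,+0.034) vel=(+0.000,+0.000) ωy=+0.00 pitch=+0.0°
  b2     pos=(-0.054,+0.102) vel=(+0.000,+0.000) ωy=+0.00 pitch=+0.0°
  b3     pos=(+0.141,+0.034) vel=(+0.000,+0.000) ωy=+0.00 pitch=+180.0°

Key-timestep trajectory:
   step    t(s)  b1.x    b1.z    b1.vx   b1.vz   b2.x    b2.z    b2.vx   b2.vz   b3.x    b3.z    b3.vx   b3.vz 
     20  0.0939   +0.000  +0.034  +0.000  +0.000   -0.054  +0.102  -0.001  +0.000   +0.015  +0.160  +0.325  -0.315
     40  0.1878   +0.000  +0.034  +0.000  +0.000   -0.054  +0.102  +0.000  +0.000   +0.065  +0.121  +0.699  +0.010
     60  0.2817   +0.000  +0.034  +0.000  +0.000   -0.054  +0.102  +0.000  +0.000   +0.134  +0.047  +0.749  -1.769


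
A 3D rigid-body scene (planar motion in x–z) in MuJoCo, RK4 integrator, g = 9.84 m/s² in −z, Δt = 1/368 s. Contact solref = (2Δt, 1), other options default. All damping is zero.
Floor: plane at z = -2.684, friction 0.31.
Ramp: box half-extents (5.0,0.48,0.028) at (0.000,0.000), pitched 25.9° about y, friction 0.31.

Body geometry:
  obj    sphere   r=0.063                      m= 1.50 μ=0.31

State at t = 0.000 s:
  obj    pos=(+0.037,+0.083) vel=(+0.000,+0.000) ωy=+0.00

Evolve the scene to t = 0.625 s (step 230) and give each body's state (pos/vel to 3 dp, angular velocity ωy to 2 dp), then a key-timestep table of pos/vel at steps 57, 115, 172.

State at t = 0.625 s:
  obj    pos=(+0.577,-0.179) vel=(+1.726,-0.838) ωy=+30.45

Key-timestep trajectory:
   step    t(s)  obj.x    obj.z    obj.vx   obj.vz 
     57  0.1549   +0.070  +0.067  +0.428  -0.208
    115  0.3125   +0.172  +0.018  +0.863  -0.419
    172  0.4674   +0.339  -0.063  +1.291  -0.627


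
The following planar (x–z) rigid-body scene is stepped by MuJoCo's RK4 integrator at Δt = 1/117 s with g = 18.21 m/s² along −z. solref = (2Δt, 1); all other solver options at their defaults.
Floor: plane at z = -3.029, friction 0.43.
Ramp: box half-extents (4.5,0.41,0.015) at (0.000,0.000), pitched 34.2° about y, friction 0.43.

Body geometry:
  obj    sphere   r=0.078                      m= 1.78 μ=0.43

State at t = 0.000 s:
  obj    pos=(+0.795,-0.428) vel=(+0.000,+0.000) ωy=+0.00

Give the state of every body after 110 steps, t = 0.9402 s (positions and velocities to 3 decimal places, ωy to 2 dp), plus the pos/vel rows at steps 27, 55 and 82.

State at t = 0.9402 s:
  obj    pos=(+3.468,-2.244) vel=(+5.685,-3.863) ωy=+88.11

Key-timestep trajectory:
   step    t(s)  obj.x    obj.z    obj.vx   obj.vz 
     27  0.2308   +0.956  -0.537  +1.396  -0.949
     55  0.4701   +1.463  -0.882  +2.843  -1.932
     82  0.7009   +2.280  -1.437  +4.238  -2.880


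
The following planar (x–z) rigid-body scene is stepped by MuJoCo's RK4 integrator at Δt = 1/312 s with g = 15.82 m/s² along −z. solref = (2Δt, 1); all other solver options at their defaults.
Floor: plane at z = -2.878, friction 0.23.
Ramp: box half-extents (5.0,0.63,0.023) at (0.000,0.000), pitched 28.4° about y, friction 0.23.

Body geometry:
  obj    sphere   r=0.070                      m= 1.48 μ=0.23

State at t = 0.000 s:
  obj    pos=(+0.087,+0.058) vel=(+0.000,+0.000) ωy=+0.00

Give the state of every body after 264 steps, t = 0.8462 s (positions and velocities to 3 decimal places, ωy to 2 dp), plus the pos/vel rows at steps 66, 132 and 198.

State at t = 0.8462 s:
  obj    pos=(+1.780,-0.857) vel=(+4.001,-2.163) ωy=+64.95

Key-timestep trajectory:
   step    t(s)  obj.x    obj.z    obj.vx   obj.vz 
     66  0.2115   +0.193  +0.001  +1.000  -0.541
    132  0.4231   +0.510  -0.170  +2.000  -1.082
    198  0.6346   +1.039  -0.456  +3.000  -1.622


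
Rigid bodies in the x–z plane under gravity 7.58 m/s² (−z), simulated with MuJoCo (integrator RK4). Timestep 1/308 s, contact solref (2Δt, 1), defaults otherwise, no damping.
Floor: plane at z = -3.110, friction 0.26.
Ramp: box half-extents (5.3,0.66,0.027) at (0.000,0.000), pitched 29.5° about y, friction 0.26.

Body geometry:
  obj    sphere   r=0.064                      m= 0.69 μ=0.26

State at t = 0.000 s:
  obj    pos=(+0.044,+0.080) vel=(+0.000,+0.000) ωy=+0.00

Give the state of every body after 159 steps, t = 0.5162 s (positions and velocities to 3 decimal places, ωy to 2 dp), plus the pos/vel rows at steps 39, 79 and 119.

State at t = 0.5162 s:
  obj    pos=(+0.353,-0.095) vel=(+1.198,-0.678) ωy=+21.50

Key-timestep trajectory:
   step    t(s)  obj.x    obj.z    obj.vx   obj.vz 
     39  0.1266   +0.063  +0.069  +0.294  -0.166
     79  0.2565   +0.120  +0.037  +0.595  -0.337
    119  0.3864   +0.217  -0.018  +0.897  -0.507


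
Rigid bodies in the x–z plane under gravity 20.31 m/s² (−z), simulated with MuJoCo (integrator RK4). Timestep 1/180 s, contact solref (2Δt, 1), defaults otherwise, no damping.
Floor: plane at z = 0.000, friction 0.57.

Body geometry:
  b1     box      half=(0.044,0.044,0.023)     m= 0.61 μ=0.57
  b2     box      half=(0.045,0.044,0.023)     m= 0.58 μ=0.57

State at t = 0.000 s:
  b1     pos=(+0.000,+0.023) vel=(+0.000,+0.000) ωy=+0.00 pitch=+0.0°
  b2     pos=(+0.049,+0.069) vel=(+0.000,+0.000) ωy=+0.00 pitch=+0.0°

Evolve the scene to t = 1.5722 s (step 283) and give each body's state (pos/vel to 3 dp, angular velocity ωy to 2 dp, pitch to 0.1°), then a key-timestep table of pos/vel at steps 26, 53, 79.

State at t = 1.5722 s:
  b1     pos=(+0.000,+0.023) vel=(+0.000,+0.000) ωy=+0.00 pitch=+0.0°
  b2     pos=(+0.163,+0.023) vel=(+0.000,+0.000) ωy=+0.00 pitch=+180.0°

Key-timestep trajectory:
   step    t(s)  b1.x    b1.z    b1.vx   b1.vz   b2.x    b2.z    b2.vx   b2.vz 
     26  0.1444   +0.000  +0.023  +0.000  +0.000   +0.071  +0.048  +0.362  -0.129
     53  0.2944   +0.000  +0.023  +0.000  +0.000   +0.113  +0.050  +0.105  +0.008
     79  0.4389   +0.000  +0.023  +0.000  +0.000   +0.138  +0.045  +0.379  -0.198


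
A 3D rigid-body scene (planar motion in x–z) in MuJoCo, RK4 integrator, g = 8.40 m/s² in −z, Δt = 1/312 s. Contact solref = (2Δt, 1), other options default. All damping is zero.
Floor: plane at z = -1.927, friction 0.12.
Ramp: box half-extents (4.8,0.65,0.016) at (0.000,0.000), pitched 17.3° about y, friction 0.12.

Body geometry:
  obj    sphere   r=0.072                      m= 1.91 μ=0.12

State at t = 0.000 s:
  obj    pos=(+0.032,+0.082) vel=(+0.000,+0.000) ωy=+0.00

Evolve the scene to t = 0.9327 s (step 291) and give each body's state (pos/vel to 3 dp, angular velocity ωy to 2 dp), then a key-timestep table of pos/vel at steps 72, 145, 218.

State at t = 0.9327 s:
  obj    pos=(+0.773,-0.149) vel=(+1.589,-0.495) ωy=+23.11

Key-timestep trajectory:
   step    t(s)  obj.x    obj.z    obj.vx   obj.vz 
     72  0.2308   +0.077  +0.068  +0.393  -0.122
    145  0.4647   +0.216  +0.025  +0.792  -0.247
    218  0.6987   +0.448  -0.047  +1.190  -0.371


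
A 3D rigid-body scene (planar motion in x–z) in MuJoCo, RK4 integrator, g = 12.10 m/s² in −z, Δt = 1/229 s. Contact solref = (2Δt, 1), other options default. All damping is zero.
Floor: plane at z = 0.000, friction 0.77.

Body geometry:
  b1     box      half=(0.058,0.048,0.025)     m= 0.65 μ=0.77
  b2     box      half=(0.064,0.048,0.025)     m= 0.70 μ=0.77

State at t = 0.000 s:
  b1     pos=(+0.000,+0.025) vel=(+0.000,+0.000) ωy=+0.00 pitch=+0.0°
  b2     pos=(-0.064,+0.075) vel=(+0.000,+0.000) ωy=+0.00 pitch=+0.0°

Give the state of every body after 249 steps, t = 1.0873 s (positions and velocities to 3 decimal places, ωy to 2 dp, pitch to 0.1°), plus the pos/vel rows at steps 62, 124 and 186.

State at t = 1.0873 s:
  b1     pos=(+0.000,+0.025) vel=(+0.000,+0.000) ωy=+0.00 pitch=+0.0°
  b2     pos=(-0.080,+0.063) vel=(+0.000,+0.000) ωy=+0.01 pitch=-45.3°

Key-timestep trajectory:
   step    t(s)  b1.x    b1.z    b1.vx   b1.vz   b2.x    b2.z    b2.vx   b2.vz 
     62  0.2707   +0.000  +0.025  +0.000  +0.000   -0.087  +0.066  +0.023  -0.007
    124  0.5415   +0.000  +0.025  +0.000  +0.000   -0.080  +0.063  +0.000  +0.000
    186  0.8122   +0.000  +0.025  +0.000  +0.000   -0.080  +0.063  +0.000  +0.000


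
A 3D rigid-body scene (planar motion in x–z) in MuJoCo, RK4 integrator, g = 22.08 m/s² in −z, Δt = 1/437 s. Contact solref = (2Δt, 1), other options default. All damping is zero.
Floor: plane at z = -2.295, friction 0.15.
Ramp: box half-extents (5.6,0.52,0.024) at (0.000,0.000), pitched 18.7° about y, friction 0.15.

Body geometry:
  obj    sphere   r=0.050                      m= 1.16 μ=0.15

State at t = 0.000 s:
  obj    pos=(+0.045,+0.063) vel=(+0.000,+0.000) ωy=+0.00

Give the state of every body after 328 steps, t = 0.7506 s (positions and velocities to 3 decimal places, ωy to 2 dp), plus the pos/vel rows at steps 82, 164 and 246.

State at t = 0.7506 s:
  obj    pos=(+1.394,-0.394) vel=(+3.595,-1.217) ωy=+75.90

Key-timestep trajectory:
   step    t(s)  obj.x    obj.z    obj.vx   obj.vz 
     82  0.1876   +0.129  +0.034  +0.899  -0.304
    164  0.3753   +0.382  -0.051  +1.798  -0.608
    246  0.5629   +0.804  -0.194  +2.696  -0.913


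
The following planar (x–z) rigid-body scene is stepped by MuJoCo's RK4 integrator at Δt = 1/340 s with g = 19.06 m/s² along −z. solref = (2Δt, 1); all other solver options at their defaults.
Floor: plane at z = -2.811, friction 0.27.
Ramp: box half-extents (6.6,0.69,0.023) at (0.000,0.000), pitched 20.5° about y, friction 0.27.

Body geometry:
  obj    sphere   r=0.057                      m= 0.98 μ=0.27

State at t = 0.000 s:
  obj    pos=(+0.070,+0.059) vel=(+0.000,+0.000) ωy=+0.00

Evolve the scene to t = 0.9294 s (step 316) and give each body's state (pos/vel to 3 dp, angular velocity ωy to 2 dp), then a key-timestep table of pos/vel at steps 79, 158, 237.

State at t = 0.9294 s:
  obj    pos=(+1.999,-0.662) vel=(+4.151,-1.552) ωy=+77.73

Key-timestep trajectory:
   step    t(s)  obj.x    obj.z    obj.vx   obj.vz 
     79  0.2324   +0.191  +0.014  +1.038  -0.388
    158  0.4647   +0.552  -0.121  +2.075  -0.776
    237  0.6971   +1.155  -0.346  +3.113  -1.164


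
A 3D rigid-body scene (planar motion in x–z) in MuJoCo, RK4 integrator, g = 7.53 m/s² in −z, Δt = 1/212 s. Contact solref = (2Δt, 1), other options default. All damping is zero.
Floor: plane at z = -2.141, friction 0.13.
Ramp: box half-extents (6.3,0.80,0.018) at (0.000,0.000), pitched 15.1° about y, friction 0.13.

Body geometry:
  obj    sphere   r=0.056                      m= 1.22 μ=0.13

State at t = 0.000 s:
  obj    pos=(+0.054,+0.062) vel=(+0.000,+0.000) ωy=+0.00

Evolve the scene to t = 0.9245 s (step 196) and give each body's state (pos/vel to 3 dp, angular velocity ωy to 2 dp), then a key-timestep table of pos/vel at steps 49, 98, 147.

State at t = 0.9245 s:
  obj    pos=(+0.632,-0.094) vel=(+1.251,-0.337) ωy=+23.13

Key-timestep trajectory:
   step    t(s)  obj.x    obj.z    obj.vx   obj.vz 
     49  0.2311   +0.090  +0.052  +0.313  -0.084
     98  0.4623   +0.199  +0.023  +0.625  -0.169
    147  0.6934   +0.379  -0.026  +0.938  -0.253


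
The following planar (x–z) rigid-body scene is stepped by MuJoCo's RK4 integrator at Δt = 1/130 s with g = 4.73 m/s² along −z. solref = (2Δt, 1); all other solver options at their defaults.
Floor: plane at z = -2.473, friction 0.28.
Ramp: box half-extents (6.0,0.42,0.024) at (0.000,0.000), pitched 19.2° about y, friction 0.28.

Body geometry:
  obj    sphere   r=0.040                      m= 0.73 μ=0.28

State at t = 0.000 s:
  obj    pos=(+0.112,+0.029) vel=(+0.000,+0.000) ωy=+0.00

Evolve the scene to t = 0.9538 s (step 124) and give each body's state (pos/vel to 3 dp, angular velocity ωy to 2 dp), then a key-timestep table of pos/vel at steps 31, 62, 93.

State at t = 0.9538 s:
  obj    pos=(+0.589,-0.137) vel=(+1.001,-0.349) ωy=+26.49

Key-timestep trajectory:
   step    t(s)  obj.x    obj.z    obj.vx   obj.vz 
     31  0.2385   +0.142  +0.018  +0.250  -0.087
     62  0.4769   +0.231  -0.013  +0.500  -0.174
     93  0.7154   +0.381  -0.065  +0.751  -0.261


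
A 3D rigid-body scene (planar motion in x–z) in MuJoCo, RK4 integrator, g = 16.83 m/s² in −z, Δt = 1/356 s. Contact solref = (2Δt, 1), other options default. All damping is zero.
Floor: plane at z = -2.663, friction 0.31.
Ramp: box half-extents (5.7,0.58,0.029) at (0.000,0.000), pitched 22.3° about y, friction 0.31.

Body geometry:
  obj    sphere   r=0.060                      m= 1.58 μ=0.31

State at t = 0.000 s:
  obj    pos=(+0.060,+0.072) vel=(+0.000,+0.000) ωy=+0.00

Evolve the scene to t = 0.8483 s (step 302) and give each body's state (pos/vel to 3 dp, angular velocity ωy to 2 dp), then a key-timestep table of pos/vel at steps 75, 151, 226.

State at t = 0.8483 s:
  obj    pos=(+1.579,-0.551) vel=(+3.580,-1.468) ωy=+64.49

Key-timestep trajectory:
   step    t(s)  obj.x    obj.z    obj.vx   obj.vz 
     75  0.2107   +0.154  +0.033  +0.889  -0.365
    151  0.4242   +0.440  -0.084  +1.790  -0.734
    226  0.6348   +0.910  -0.277  +2.679  -1.099


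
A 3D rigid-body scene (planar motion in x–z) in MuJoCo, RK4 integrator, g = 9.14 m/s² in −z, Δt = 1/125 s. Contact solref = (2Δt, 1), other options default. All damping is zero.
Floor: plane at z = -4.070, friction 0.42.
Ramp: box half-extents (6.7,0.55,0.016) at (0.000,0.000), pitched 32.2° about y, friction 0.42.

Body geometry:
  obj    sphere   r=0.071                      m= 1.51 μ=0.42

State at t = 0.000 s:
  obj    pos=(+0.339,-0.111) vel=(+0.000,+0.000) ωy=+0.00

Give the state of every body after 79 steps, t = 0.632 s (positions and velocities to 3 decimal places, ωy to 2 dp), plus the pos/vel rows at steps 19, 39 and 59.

State at t = 0.632 s:
  obj    pos=(+0.927,-0.481) vel=(+1.861,-1.172) ωy=+30.95

Key-timestep trajectory:
   step    t(s)  obj.x    obj.z    obj.vx   obj.vz 
     19  0.1520   +0.373  -0.132  +0.448  -0.282
     39  0.3120   +0.482  -0.201  +0.919  -0.579
     59  0.4720   +0.667  -0.317  +1.390  -0.875


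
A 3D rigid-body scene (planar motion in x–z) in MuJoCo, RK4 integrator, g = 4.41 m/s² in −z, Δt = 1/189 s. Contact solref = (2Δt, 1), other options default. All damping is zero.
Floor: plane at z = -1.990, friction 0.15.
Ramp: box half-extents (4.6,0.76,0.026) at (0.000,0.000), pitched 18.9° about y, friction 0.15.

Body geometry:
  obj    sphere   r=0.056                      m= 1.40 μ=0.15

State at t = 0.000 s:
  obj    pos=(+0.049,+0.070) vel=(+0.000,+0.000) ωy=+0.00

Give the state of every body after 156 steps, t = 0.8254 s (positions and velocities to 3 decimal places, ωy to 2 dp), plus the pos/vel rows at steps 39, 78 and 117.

State at t = 0.8254 s:
  obj    pos=(+0.378,-0.043) vel=(+0.797,-0.273) ωy=+15.03

Key-timestep trajectory:
   step    t(s)  obj.x    obj.z    obj.vx   obj.vz 
     39  0.2063   +0.070  +0.063  +0.199  -0.068
     78  0.4127   +0.131  +0.042  +0.398  -0.136
    117  0.6190   +0.234  +0.007  +0.598  -0.205


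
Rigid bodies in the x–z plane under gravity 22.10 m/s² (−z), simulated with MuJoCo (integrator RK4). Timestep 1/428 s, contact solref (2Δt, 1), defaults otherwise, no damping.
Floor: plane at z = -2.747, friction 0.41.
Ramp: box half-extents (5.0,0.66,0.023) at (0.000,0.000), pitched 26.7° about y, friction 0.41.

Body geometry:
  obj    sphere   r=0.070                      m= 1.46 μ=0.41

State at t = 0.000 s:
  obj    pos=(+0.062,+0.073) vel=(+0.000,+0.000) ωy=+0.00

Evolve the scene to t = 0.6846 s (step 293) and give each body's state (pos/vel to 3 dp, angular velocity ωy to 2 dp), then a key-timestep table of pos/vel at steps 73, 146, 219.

State at t = 0.6846 s:
  obj    pos=(+1.547,-0.674) vel=(+4.338,-2.182) ωy=+69.36

Key-timestep trajectory:
   step    t(s)  obj.x    obj.z    obj.vx   obj.vz 
     73  0.1706   +0.154  +0.027  +1.081  -0.544
    146  0.3411   +0.431  -0.113  +2.162  -1.087
    219  0.5117   +0.892  -0.344  +3.242  -1.631


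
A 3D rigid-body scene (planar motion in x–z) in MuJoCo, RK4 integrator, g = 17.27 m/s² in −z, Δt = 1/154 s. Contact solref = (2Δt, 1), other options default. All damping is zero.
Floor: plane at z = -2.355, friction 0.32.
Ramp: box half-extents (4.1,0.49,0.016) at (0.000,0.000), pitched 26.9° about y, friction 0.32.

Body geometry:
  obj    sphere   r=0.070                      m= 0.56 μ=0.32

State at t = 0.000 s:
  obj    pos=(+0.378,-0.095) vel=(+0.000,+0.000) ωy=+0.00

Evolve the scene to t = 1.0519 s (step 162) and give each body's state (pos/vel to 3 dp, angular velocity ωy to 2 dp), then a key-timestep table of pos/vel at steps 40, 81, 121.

State at t = 1.0519 s:
  obj    pos=(+3.132,-1.493) vel=(+5.236,-2.656) ωy=+83.86

Key-timestep trajectory:
   step    t(s)  obj.x    obj.z    obj.vx   obj.vz 
     40  0.2597   +0.546  -0.181  +1.293  -0.656
     81  0.5260   +1.067  -0.445  +2.618  -1.328
    121  0.7857   +1.914  -0.875  +3.911  -1.984


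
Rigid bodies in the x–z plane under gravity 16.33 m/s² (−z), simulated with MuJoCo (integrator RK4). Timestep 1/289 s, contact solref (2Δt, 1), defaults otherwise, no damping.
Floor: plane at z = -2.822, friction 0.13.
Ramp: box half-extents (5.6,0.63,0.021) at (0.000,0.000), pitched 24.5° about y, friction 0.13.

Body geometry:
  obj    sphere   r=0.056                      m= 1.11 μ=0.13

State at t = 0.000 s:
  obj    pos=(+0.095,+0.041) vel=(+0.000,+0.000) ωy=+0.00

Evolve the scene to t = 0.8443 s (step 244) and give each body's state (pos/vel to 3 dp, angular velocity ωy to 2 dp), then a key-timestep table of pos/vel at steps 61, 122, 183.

State at t = 0.8443 s:
  obj    pos=(+1.667,-0.675) vel=(+3.720,-1.697) ωy=+72.67

Key-timestep trajectory:
   step    t(s)  obj.x    obj.z    obj.vx   obj.vz 
     61  0.2111   +0.194  -0.004  +0.932  -0.422
    122  0.4221   +0.488  -0.138  +1.863  -0.843
    183  0.6332   +0.979  -0.362  +2.792  -1.268


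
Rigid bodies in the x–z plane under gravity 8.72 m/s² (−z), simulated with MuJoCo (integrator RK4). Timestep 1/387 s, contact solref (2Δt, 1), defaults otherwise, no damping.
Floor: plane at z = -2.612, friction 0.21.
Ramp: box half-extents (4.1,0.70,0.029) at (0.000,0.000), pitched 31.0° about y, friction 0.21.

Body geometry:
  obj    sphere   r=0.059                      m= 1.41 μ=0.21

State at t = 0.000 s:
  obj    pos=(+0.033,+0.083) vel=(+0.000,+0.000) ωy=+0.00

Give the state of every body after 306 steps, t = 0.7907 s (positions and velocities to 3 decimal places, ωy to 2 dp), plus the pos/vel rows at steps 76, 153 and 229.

State at t = 0.7907 s:
  obj    pos=(+0.893,-0.434) vel=(+2.174,-1.306) ωy=+42.98

Key-timestep trajectory:
   step    t(s)  obj.x    obj.z    obj.vx   obj.vz 
     76  0.1964   +0.086  +0.051  +0.540  -0.325
    153  0.3953   +0.248  -0.046  +1.087  -0.653
    229  0.5917   +0.514  -0.206  +1.627  -0.978


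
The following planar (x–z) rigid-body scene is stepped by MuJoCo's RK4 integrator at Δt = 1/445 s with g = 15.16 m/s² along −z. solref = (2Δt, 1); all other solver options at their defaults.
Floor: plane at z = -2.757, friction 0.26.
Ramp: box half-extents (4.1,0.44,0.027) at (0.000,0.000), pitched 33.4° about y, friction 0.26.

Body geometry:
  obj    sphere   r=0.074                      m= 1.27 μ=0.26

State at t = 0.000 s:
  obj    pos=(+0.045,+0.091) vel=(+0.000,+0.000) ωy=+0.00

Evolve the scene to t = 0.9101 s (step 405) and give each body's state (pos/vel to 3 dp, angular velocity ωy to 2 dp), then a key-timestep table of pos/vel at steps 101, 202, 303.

State at t = 0.9101 s:
  obj    pos=(+2.106,-1.268) vel=(+4.529,-2.987) ωy=+73.30

Key-timestep trajectory:
   step    t(s)  obj.x    obj.z    obj.vx   obj.vz 
    101  0.2270   +0.173  +0.007  +1.130  -0.745
    202  0.4539   +0.558  -0.247  +2.259  -1.490
    303  0.6809   +1.199  -0.670  +3.389  -2.234


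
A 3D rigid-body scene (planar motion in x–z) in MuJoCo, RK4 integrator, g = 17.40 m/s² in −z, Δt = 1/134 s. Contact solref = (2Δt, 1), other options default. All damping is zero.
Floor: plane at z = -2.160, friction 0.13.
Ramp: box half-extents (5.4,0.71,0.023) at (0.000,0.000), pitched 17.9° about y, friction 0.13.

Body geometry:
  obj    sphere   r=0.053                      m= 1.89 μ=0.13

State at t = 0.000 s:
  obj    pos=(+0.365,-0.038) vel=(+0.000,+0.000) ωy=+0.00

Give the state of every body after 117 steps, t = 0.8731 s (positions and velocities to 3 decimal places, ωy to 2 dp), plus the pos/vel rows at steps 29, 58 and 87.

State at t = 0.8731 s:
  obj    pos=(+1.751,-0.486) vel=(+3.174,-1.025) ωy=+62.90

Key-timestep trajectory:
   step    t(s)  obj.x    obj.z    obj.vx   obj.vz 
     29  0.2164   +0.450  -0.066  +0.787  -0.254
     58  0.4328   +0.706  -0.148  +1.574  -0.508
     87  0.6493   +1.131  -0.286  +2.360  -0.762


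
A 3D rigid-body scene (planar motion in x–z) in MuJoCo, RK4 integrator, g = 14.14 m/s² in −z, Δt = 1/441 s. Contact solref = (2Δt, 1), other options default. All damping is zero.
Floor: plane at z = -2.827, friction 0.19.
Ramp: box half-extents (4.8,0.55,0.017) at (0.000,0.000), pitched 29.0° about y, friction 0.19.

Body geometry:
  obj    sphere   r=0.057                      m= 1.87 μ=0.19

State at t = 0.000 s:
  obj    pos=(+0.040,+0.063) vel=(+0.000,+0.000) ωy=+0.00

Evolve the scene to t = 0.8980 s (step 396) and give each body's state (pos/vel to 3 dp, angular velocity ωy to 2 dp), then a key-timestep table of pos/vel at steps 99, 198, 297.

State at t = 0.8980 s:
  obj    pos=(+1.767,-0.895) vel=(+3.846,-2.132) ωy=+77.13

Key-timestep trajectory:
   step    t(s)  obj.x    obj.z    obj.vx   obj.vz 
     99  0.2245   +0.148  +0.003  +0.962  -0.533
    198  0.4490   +0.472  -0.177  +1.923  -1.066
    297  0.6735   +1.011  -0.476  +2.884  -1.599


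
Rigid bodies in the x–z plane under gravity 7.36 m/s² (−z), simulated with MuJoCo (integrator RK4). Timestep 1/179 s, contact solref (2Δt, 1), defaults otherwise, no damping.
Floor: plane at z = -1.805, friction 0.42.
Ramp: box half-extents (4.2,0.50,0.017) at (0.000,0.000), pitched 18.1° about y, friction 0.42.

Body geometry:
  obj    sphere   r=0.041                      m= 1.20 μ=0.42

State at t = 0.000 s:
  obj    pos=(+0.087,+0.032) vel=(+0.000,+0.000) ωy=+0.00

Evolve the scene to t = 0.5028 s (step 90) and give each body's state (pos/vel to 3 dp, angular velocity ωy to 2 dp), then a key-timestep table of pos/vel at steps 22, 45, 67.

State at t = 0.5028 s:
  obj    pos=(+0.283,-0.032) vel=(+0.781,-0.255) ωy=+20.02

Key-timestep trajectory:
   step    t(s)  obj.x    obj.z    obj.vx   obj.vz 
     22  0.1229   +0.099  +0.029  +0.191  -0.062
     45  0.2514   +0.136  +0.016  +0.390  -0.128
     67  0.3743   +0.196  -0.003  +0.581  -0.190


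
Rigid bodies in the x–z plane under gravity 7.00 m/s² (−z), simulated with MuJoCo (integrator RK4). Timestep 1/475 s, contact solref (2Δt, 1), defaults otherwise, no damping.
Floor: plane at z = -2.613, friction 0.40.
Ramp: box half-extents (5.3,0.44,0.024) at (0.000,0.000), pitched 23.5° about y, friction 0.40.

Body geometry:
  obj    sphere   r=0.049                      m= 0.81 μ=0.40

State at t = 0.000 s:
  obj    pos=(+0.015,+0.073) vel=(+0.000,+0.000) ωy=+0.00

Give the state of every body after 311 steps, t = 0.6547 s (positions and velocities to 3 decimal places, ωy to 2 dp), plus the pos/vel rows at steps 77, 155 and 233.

State at t = 0.6547 s:
  obj    pos=(+0.407,-0.097) vel=(+1.197,-0.521) ωy=+26.64

Key-timestep trajectory:
   step    t(s)  obj.x    obj.z    obj.vx   obj.vz 
     77  0.1621   +0.039  +0.063  +0.296  -0.129
    155  0.3263   +0.112  +0.031  +0.597  -0.259
    233  0.4905   +0.235  -0.023  +0.897  -0.390
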